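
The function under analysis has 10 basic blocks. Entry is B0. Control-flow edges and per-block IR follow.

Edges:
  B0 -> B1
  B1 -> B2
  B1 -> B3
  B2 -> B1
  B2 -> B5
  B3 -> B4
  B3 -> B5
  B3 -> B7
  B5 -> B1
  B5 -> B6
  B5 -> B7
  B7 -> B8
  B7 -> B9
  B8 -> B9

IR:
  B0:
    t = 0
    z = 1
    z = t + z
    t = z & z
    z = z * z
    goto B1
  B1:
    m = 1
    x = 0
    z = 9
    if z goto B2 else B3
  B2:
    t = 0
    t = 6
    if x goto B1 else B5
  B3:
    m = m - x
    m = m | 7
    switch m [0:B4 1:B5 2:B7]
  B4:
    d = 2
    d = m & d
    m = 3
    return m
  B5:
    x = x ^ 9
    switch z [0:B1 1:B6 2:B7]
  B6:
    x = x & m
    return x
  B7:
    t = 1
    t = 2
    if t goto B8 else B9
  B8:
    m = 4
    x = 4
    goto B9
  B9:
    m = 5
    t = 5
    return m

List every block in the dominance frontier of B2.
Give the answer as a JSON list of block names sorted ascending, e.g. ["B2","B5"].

Answer: ["B1", "B5"]

Derivation:
idom tree: B1←B0 B2←B1 B3←B1 B4←B3 B5←B1 B6←B5 B7←B1 B8←B7 B9←B7
Join-block Dom:
  B1: preds {B0,B2,B5}: {B0} ∩ {B0,B1,B2} ∩ {B0,B1,B5} = {B0}; idom=B0
  B5: preds {B2,B3}: {B0,B1,B2} ∩ {B0,B1,B3} = {B0,B1}; idom=B1
  B7: preds {B3,B5}: {B0,B1,B3} ∩ {B0,B1,B5} = {B0,B1}; idom=B1
  B9: preds {B7,B8}: {B0,B1,B7} ∩ {B0,B1,B7,B8} = {B0,B1,B7}; idom=B7

DF derivation:
  B1←B0: walk · to B0
  B1←B2: walk B2→B1 to B0
  B1←B5: walk B5→B1 to B0
  B5←B2: walk B2 to B1
  B5←B3: walk B3 to B1
  B7←B3: walk B3 to B1
  B7←B5: walk B5 to B1
  B9←B7: walk · to B7
  B9←B8: walk B8 to B7
  DF(B0)=∅
  DF(B1)={B1}
  DF(B2)={B1,B5}
  DF(B3)={B5,B7}
  DF(B4)=∅
  DF(B5)={B1,B7}
  DF(B6)=∅
  DF(B7)=∅
  DF(B8)={B9}
  DF(B9)=∅

DF(B2) = ["B1", "B5"]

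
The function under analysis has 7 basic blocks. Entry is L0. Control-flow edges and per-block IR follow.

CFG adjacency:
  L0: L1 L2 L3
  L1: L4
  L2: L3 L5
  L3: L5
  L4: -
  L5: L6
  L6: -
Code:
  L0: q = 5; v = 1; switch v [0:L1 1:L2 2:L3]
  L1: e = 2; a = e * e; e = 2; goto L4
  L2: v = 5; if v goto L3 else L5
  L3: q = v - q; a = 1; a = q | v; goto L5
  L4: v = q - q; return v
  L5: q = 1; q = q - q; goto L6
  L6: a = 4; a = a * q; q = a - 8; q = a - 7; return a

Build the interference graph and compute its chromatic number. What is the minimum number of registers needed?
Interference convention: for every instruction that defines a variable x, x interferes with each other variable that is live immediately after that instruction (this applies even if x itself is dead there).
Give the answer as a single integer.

Answer: 3

Working:
def/use:
  L0: {q,v} / ∅
  L1: {a,e} / ∅
  L2: {v} / ∅
  L3: {a,q} / {q,v}
  L4: {v} / {q}
  L5: {q} / ∅
  L6: {a,q} / {q}

Live sets:
  live L0: ∅→{q,v}
  live L1: {q}→{q}
  live L2: {q}→{q,v}
  live L3: {q,v}→∅
  live L4: {q}→∅
  live L5: ∅→{q}
  live L6: {q}→∅

Interfere edges:
  a↔{q,v}
  e↔{q}
  q↔{a,e,v}
  v↔{a,q}

Registers:
  lower bound: {a,q,v} mutually conflict ⇒ χ ≥ 3
  3-colouring: r0={q}  r1={a,e}  r2={v}
  χ = 3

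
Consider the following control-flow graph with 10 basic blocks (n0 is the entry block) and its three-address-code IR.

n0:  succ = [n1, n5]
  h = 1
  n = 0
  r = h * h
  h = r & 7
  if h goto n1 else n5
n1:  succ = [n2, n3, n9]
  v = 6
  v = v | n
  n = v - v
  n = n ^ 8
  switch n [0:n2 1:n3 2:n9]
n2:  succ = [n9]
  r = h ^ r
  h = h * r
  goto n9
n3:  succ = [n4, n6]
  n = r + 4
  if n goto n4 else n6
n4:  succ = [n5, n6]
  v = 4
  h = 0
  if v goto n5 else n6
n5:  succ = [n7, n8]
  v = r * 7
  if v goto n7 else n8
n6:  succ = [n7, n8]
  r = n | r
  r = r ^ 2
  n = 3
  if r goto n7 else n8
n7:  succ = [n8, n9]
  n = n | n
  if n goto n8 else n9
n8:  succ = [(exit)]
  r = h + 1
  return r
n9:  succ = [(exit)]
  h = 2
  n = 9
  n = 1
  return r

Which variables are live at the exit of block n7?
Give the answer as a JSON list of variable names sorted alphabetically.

Answer: ["h", "r"]

Working:
def/use:
  n0: def={h,n,r} ue=∅
  n1: def={n,v} ue={n}
  n2: def={h,r} ue={h,r}
  n3: def={n} ue={r}
  n4: def={h,v} ue=∅
  n5: def={v} ue={r}
  n6: def={n,r} ue={n,r}
  n7: def={n} ue={n}
  n8: def={r} ue={h}
  n9: def={h,n} ue={r}

Liveness:
  live n0: ∅→{h,n,r}
  live n1: {h,n,r}→{h,r}
  live n2: {h,r}→{r}
  live n3: {h,r}→{h,n,r}
  live n4: {n,r}→{h,n,r}
  live n5: {h,n,r}→{h,n,r}
  live n6: {h,n,r}→{h,n,r}
  live n7: {h,n,r}→{h,r}
  live n8: {h}→∅
  live n9: {r}→∅

live-out(n7) = ["h", "r"]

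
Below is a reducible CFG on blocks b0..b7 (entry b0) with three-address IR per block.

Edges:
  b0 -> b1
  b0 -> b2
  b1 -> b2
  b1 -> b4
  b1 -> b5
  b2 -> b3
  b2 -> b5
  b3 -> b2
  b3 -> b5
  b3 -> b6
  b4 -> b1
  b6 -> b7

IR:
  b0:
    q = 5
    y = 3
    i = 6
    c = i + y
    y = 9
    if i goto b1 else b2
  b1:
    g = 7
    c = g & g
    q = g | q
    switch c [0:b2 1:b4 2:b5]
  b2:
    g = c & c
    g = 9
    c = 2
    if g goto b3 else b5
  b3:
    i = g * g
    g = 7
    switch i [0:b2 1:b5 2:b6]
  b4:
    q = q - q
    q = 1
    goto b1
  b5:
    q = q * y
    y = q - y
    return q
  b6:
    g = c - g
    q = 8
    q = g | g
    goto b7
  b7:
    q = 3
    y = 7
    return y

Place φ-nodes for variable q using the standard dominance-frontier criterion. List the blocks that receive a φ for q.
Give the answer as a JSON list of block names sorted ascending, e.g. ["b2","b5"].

Answer: ["b1", "b2", "b5"]

Derivation:
idom tree: b1←b0 b2←b0 b3←b2 b4←b1 b5←b0 b6←b3 b7←b6
Dom∩ at merges:
  b1: preds {b0,b4}: {b0} ∩ {b0,b1,b4} = {b0}; idom=b0
  b2: preds {b0,b1,b3}: {b0} ∩ {b0,b1} ∩ {b0,b2,b3} = {b0}; idom=b0
  b5: preds {b1,b2,b3}: {b0,b1} ∩ {b0,b2} ∩ {b0,b2,b3} = {b0}; idom=b0

Frontier:
  b1←b0: walk · to b0
  b1←b4: walk b4→b1 to b0
  b2←b0: walk · to b0
  b2←b1: walk b1 to b0
  b2←b3: walk b3→b2 to b0
  b5←b1: walk b1 to b0
  b5←b2: walk b2 to b0
  b5←b3: walk b3→b2 to b0
  b0 → ∅
  b1 → {b1,b2,b5}
  b2 → {b2,b5}
  b3 → {b2,b5}
  b4 → {b1}
  b5 → ∅
  b6 → ∅
  b7 → ∅

φ for q: defs {b0,b1,b4,b5,b6,b7}
  DF⁺ = {b1,b2,b5}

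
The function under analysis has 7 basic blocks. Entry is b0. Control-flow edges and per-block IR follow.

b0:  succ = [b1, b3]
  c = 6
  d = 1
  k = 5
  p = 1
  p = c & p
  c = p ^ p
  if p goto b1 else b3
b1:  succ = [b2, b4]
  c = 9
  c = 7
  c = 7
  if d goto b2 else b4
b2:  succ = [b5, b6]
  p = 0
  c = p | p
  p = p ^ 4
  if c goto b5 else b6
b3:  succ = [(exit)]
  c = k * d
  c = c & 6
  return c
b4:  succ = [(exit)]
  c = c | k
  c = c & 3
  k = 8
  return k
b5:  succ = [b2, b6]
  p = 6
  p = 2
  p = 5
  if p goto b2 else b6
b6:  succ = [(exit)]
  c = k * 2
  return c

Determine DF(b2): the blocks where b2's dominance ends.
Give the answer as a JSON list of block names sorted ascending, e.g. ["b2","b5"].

idom tree: b1←b0 b2←b1 b3←b0 b4←b1 b5←b2 b6←b2
Dom∩ at merges:
  b2: preds {b1,b5}: {b0,b1} ∩ {b0,b1,b2,b5} = {b0,b1}; idom=b1
  b6: preds {b2,b5}: {b0,b1,b2} ∩ {b0,b1,b2,b5} = {b0,b1,b2}; idom=b2

Frontier:
  join b2 pred b1: · stop@b1
  join b2 pred b5: b5→b2 stop@b1
  join b6 pred b2: · stop@b2
  join b6 pred b5: b5 stop@b2
  b0 → ∅
  b1 → ∅
  b2 → {b2}
  b3 → ∅
  b4 → ∅
  b5 → {b2,b6}
  b6 → ∅

DF(b2) = ["b2"]

Answer: ["b2"]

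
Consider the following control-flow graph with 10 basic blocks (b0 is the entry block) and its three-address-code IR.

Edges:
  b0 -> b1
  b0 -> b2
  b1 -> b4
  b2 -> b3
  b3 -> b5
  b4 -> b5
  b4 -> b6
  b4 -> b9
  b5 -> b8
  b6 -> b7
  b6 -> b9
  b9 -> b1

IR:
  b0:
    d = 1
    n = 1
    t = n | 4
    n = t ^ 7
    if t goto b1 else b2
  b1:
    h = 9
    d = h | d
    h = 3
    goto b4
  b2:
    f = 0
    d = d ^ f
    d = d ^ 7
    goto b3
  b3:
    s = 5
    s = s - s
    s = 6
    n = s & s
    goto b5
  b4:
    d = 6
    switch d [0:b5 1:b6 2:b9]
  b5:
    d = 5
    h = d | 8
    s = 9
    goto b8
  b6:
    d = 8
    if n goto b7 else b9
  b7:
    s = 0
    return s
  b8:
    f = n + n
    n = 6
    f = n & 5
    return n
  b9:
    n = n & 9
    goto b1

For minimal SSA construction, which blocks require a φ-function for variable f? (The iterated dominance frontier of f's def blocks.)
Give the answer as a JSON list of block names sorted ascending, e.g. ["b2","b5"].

Answer: ["b5"]

Derivation:
idom tree: b1←b0 b2←b0 b3←b2 b4←b1 b5←b0 b6←b4 b7←b6 b8←b5 b9←b4
Dom∩ at merges:
  b1: preds {b0,b9}: {b0} ∩ {b0,b1,b4,b9} = {b0}; idom=b0
  b5: preds {b3,b4}: {b0,b2,b3} ∩ {b0,b1,b4} = {b0}; idom=b0
  b9: preds {b4,b6}: {b0,b1,b4} ∩ {b0,b1,b4,b6} = {b0,b1,b4}; idom=b4

DF derivation:
  b1←b0: walk · to b0
  b1←b9: walk b9→b4→b1 to b0
  b5←b3: walk b3→b2 to b0
  b5←b4: walk b4→b1 to b0
  b9←b4: walk · to b4
  b9←b6: walk b6 to b4
  b0: DF=∅
  b1: DF={b1,b5}
  b2: DF={b5}
  b3: DF={b5}
  b4: DF={b1,b5}
  b5: DF=∅
  b6: DF={b9}
  b7: DF=∅
  b8: DF=∅
  b9: DF={b1}

φ for f: defs {b2,b8}
  DF⁺ = {b5}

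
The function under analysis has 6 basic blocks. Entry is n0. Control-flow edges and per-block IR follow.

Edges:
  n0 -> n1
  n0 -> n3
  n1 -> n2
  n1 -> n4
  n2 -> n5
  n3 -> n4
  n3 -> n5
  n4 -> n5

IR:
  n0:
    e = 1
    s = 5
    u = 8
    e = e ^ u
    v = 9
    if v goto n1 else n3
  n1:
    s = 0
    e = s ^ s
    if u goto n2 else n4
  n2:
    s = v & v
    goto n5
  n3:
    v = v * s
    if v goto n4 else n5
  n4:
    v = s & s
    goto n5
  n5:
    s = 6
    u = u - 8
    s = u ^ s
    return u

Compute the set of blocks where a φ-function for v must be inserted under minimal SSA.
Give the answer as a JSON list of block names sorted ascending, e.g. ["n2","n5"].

idom tree: n1←n0 n2←n1 n3←n0 n4←n0 n5←n0
Dom∩ at merges:
  n4: preds {n1,n3}: {n0,n1} ∩ {n0,n3} = {n0}; idom=n0
  n5: preds {n2,n3,n4}: {n0,n1,n2} ∩ {n0,n3} ∩ {n0,n4} = {n0}; idom=n0

DF derivation:
  join n4 pred n1: n1 stop@n0
  join n4 pred n3: n3 stop@n0
  join n5 pred n2: n2→n1 stop@n0
  join n5 pred n3: n3 stop@n0
  join n5 pred n4: n4 stop@n0
  DF(n0)=∅
  DF(n1)={n4,n5}
  DF(n2)={n5}
  DF(n3)={n4,n5}
  DF(n4)={n5}
  DF(n5)=∅

φ for v: defs {n0,n3,n4}
  DF⁺ = {n4,n5}

Answer: ["n4", "n5"]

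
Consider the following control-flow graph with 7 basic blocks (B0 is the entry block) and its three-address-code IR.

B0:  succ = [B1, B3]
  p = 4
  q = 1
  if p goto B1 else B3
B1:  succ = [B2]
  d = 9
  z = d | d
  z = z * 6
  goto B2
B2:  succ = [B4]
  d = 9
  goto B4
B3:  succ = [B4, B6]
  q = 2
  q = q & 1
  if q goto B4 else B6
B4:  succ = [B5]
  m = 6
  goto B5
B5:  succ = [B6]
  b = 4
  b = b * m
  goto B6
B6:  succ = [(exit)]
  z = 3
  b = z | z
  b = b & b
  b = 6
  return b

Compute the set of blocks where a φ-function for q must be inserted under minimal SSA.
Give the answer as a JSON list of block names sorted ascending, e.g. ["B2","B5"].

Answer: ["B4", "B6"]

Derivation:
idom tree: B1←B0 B2←B1 B3←B0 B4←B0 B5←B4 B6←B0
Dom at joins:
  B4: preds {B2,B3}: {B0,B1,B2} ∩ {B0,B3} = {B0}; idom=B0
  B6: preds {B3,B5}: {B0,B3} ∩ {B0,B4,B5} = {B0}; idom=B0

Frontier:
  join B4 pred B2: B2→B1 stop@B0
  join B4 pred B3: B3 stop@B0
  join B6 pred B3: B3 stop@B0
  join B6 pred B5: B5→B4 stop@B0
  B0 → ∅
  B1 → {B4}
  B2 → {B4}
  B3 → {B4,B6}
  B4 → {B6}
  B5 → {B6}
  B6 → ∅

φ for q: defs {B0,B3}
  DF⁺ = {B4,B6}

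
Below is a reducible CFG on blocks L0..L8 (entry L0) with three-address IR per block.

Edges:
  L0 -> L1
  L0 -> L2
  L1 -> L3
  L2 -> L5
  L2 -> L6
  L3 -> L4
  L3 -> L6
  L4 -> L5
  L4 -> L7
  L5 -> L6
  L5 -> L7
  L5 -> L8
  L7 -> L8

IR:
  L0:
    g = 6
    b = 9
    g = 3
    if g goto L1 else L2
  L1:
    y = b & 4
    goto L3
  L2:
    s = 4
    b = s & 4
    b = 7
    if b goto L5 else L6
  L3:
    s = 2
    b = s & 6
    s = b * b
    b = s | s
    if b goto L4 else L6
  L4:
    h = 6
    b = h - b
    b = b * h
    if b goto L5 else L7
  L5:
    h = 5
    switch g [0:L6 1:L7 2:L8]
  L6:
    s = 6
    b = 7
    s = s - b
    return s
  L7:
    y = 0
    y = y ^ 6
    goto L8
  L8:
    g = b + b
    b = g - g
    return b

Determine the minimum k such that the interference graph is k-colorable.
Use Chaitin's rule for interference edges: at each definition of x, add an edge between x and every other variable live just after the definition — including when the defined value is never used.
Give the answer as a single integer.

Per-block:
  L0: {b,g} / ∅
  L1: {y} / {b}
  L2: {b,s} / ∅
  L3: {b,s} / ∅
  L4: {b,h} / {b}
  L5: {h} / {g}
  L6: {b,s} / ∅
  L7: {y} / ∅
  L8: {b,g} / {b}

Backward fixpoint:
  live L0: ∅→{b,g}
  live L1: {b,g}→{g}
  live L2: {g}→{b,g}
  live L3: {g}→{b,g}
  live L4: {b,g}→{b,g}
  live L5: {b,g}→{b}
  live L6: ∅→∅
  live L7: {b}→{b}
  live L8: {b}→∅

Interfere edges:
  b↔{g,h,s,y}
  g↔{b,h,s,y}
  h↔{b,g}
  s↔{b,g}
  y↔{b,g}

Registers:
  {b,g,h} pairwise interfere (3-clique) ⇒ χ ≥ 3
  assign b→r0 g→r1 h→r2 s→r2 y→r2 — no edge inside a register ⇒ χ ≤ 3
  χ = 3

Answer: 3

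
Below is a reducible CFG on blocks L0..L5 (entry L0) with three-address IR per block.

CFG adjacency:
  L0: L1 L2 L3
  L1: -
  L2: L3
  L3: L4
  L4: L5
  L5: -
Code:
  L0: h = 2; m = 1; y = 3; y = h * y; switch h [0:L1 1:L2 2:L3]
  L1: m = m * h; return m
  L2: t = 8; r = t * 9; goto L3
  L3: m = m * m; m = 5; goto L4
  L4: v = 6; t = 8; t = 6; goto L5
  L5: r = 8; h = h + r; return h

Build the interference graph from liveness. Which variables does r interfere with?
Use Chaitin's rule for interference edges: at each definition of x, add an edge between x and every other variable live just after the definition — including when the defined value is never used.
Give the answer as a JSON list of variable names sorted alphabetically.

Per-block:
  L0: {h,m,y} / ∅
  L1: {m} / {h,m}
  L2: {r,t} / ∅
  L3: {m} / {m}
  L4: {t,v} / ∅
  L5: {h,r} / {h}

Backward fixpoint:
  live L0: ∅→{h,m}
  live L1: {h,m}→∅
  live L2: {h,m}→{h,m}
  live L3: {h,m}→{h}
  live L4: {h}→{h}
  live L5: {h}→∅

Interfere edges:
  h: {m,r,t,v,y}
  m: {h,r,t,y}
  r: {h,m}
  t: {h,m}
  v: {h}
  y: {h,m}

N(r) = ["h", "m"]

Answer: ["h", "m"]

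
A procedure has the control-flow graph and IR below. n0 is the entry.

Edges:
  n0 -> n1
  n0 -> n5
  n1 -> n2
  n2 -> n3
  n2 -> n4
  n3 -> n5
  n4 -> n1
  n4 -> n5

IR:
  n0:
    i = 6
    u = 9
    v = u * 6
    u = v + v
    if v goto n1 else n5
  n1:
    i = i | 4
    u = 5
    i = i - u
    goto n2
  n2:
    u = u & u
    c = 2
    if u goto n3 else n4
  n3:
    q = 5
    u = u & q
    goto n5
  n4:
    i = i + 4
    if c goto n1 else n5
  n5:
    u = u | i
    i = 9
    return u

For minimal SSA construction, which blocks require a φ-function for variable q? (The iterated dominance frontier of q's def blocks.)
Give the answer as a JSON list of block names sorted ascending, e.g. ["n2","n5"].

idom tree: n1←n0 n2←n1 n3←n2 n4←n2 n5←n0
Join-block Dom:
  n1: preds {n0,n4}: {n0} ∩ {n0,n1,n2,n4} = {n0}; idom=n0
  n5: preds {n0,n3,n4}: {n0} ∩ {n0,n1,n2,n3} ∩ {n0,n1,n2,n4} = {n0}; idom=n0

Frontier:
  n1←n0: walk · to n0
  n1←n4: walk n4→n2→n1 to n0
  n5←n0: walk · to n0
  n5←n3: walk n3→n2→n1 to n0
  n5←n4: walk n4→n2→n1 to n0
  DF(n0)=∅
  DF(n1)={n1,n5}
  DF(n2)={n1,n5}
  DF(n3)={n5}
  DF(n4)={n1,n5}
  DF(n5)=∅

φ for q: defs {n3}
  DF⁺ = {n5}

Answer: ["n5"]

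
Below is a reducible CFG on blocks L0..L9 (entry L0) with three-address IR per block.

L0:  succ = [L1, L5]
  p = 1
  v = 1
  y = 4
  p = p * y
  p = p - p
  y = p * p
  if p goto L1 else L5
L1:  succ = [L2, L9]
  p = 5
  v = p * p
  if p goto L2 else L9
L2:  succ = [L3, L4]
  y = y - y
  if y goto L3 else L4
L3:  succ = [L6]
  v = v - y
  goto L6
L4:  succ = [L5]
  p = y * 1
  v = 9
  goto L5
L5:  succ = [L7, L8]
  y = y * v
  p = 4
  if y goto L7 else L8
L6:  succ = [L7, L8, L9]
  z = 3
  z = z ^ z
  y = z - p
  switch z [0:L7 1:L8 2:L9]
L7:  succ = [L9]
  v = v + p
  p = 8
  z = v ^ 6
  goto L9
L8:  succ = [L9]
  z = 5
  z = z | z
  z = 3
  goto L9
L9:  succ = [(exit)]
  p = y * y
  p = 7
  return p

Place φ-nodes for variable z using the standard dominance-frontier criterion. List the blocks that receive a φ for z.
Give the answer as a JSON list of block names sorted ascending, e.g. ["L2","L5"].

idom tree: L1←L0 L2←L1 L3←L2 L4←L2 L5←L0 L6←L3 L7←L0 L8←L0 L9←L0
Dom at joins:
  L5: preds {L0,L4}: {L0} ∩ {L0,L1,L2,L4} = {L0}; idom=L0
  L7: preds {L5,L6}: {L0,L5} ∩ {L0,L1,L2,L3,L6} = {L0}; idom=L0
  L8: preds {L5,L6}: {L0,L5} ∩ {L0,L1,L2,L3,L6} = {L0}; idom=L0
  L9: preds {L1,L6,L7,L8}: {L0,L1} ∩ {L0,L1,L2,L3,L6} ∩ {L0,L7} ∩ {L0,L8} = {L0}; idom=L0

DF derivation:
  join L5 pred L0: · stop@L0
  join L5 pred L4: L4→L2→L1 stop@L0
  join L7 pred L5: L5 stop@L0
  join L7 pred L6: L6→L3→L2→L1 stop@L0
  join L8 pred L5: L5 stop@L0
  join L8 pred L6: L6→L3→L2→L1 stop@L0
  join L9 pred L1: L1 stop@L0
  join L9 pred L6: L6→L3→L2→L1 stop@L0
  join L9 pred L7: L7 stop@L0
  join L9 pred L8: L8 stop@L0
  L0 → ∅
  L1 → {L5,L7,L8,L9}
  L2 → {L5,L7,L8,L9}
  L3 → {L7,L8,L9}
  L4 → {L5}
  L5 → {L7,L8}
  L6 → {L7,L8,L9}
  L7 → {L9}
  L8 → {L9}
  L9 → ∅

φ for z: defs {L6,L7,L8}
  DF⁺ = {L7,L8,L9}

Answer: ["L7", "L8", "L9"]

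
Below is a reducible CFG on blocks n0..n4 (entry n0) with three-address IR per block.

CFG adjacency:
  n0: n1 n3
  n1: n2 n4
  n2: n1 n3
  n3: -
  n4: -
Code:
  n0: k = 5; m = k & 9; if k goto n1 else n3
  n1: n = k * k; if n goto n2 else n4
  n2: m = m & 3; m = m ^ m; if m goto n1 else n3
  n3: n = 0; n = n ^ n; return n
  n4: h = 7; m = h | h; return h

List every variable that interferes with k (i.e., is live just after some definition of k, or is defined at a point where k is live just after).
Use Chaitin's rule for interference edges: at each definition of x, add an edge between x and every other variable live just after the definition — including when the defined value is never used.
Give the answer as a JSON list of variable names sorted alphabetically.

def/use:
  n0: def={k,m} ue=∅
  n1: def={n} ue={k}
  n2: def={m} ue={m}
  n3: def={n} ue=∅
  n4: def={h,m} ue=∅

Liveness:
  n0: in=∅ out={k,m}
  n1: in={k,m} out={k,m}
  n2: in={k,m} out={k,m}
  n3: in=∅ out=∅
  n4: in=∅ out=∅

Conflict graph:
  h↔{m}
  k↔{m,n}
  m↔{h,k,n}
  n↔{k,m}

N(k) = ["m", "n"]

Answer: ["m", "n"]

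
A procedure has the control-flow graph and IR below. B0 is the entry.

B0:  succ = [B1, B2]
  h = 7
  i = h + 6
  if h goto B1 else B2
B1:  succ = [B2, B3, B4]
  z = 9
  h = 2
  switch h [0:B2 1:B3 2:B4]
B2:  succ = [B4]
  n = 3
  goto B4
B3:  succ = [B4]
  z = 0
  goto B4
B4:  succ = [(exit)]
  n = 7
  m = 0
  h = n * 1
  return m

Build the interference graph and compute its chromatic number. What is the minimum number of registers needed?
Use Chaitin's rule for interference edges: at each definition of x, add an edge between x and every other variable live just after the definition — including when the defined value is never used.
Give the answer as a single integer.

Answer: 2

Working:
Block summaries:
  B0: def={h,i} ue=∅
  B1: def={h,z} ue=∅
  B2: def={n} ue=∅
  B3: def={z} ue=∅
  B4: def={h,m,n} ue=∅

Live sets:
  live B0: ∅→∅
  live B1: ∅→∅
  live B2: ∅→∅
  live B3: ∅→∅
  live B4: ∅→∅

Conflict graph:
  h: {i,m}
  i: {h}
  m: {h,n}
  n: {m}
  z: ∅

Colouring:
  clique {h,i} ⇒ need ≥ 2
  assign h→R0 i→R1 m→R1 n→R0 z→R0 — no edge inside a register ⇒ χ ≤ 2
  χ = 2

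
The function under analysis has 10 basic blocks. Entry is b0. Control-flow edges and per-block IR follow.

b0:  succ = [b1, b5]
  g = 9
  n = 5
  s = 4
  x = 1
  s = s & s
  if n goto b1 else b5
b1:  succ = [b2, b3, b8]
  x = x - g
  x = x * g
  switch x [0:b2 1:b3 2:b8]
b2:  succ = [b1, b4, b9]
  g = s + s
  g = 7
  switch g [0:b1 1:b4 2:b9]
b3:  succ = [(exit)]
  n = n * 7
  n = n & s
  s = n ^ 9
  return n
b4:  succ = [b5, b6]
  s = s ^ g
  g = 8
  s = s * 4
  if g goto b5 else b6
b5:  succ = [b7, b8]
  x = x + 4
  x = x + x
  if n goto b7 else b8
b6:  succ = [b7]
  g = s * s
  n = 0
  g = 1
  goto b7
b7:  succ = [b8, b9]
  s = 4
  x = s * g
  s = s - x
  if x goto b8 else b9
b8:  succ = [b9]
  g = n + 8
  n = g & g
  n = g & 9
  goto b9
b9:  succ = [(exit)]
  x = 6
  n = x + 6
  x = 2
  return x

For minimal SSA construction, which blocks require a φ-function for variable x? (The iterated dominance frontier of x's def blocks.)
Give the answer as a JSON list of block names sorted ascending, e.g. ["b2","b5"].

idom tree: b1←b0 b2←b1 b3←b1 b4←b2 b5←b0 b6←b4 b7←b0 b8←b0 b9←b0
Join-block Dom:
  b1: preds {b0,b2}: {b0} ∩ {b0,b1,b2} = {b0}; idom=b0
  b5: preds {b0,b4}: {b0} ∩ {b0,b1,b2,b4} = {b0}; idom=b0
  b7: preds {b5,b6}: {b0,b5} ∩ {b0,b1,b2,b4,b6} = {b0}; idom=b0
  b8: preds {b1,b5,b7}: {b0,b1} ∩ {b0,b5} ∩ {b0,b7} = {b0}; idom=b0
  b9: preds {b2,b7,b8}: {b0,b1,b2} ∩ {b0,b7} ∩ {b0,b8} = {b0}; idom=b0

DF walk-up:
  join b1 pred b0: · stop@b0
  join b1 pred b2: b2→b1 stop@b0
  join b5 pred b0: · stop@b0
  join b5 pred b4: b4→b2→b1 stop@b0
  join b7 pred b5: b5 stop@b0
  join b7 pred b6: b6→b4→b2→b1 stop@b0
  join b8 pred b1: b1 stop@b0
  join b8 pred b5: b5 stop@b0
  join b8 pred b7: b7 stop@b0
  join b9 pred b2: b2→b1 stop@b0
  join b9 pred b7: b7 stop@b0
  join b9 pred b8: b8 stop@b0
  b0 → ∅
  b1 → {b1,b5,b7,b8,b9}
  b2 → {b1,b5,b7,b9}
  b3 → ∅
  b4 → {b5,b7}
  b5 → {b7,b8}
  b6 → {b7}
  b7 → {b8,b9}
  b8 → {b9}
  b9 → ∅

φ for x: defs {b0,b1,b5,b7,b9}
  DF⁺ = {b1,b5,b7,b8,b9}

Answer: ["b1", "b5", "b7", "b8", "b9"]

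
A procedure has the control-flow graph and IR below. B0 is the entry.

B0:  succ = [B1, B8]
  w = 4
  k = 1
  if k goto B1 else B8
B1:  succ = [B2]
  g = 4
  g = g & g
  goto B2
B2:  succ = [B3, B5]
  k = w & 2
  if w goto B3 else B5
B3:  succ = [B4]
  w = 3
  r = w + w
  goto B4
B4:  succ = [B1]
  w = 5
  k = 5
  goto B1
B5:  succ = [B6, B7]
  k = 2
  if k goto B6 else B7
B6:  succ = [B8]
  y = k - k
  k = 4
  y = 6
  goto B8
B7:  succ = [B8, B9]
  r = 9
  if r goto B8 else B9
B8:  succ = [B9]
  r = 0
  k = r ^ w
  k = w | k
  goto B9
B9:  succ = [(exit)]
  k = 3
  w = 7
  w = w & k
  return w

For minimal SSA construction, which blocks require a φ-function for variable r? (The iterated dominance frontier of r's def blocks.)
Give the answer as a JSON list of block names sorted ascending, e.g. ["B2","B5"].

Answer: ["B1", "B8", "B9"]

Derivation:
idom tree: B1←B0 B2←B1 B3←B2 B4←B3 B5←B2 B6←B5 B7←B5 B8←B0 B9←B0
Dom at joins:
  B1: preds {B0,B4}: {B0} ∩ {B0,B1,B2,B3,B4} = {B0}; idom=B0
  B8: preds {B0,B6,B7}: {B0} ∩ {B0,B1,B2,B5,B6} ∩ {B0,B1,B2,B5,B7} = {B0}; idom=B0
  B9: preds {B7,B8}: {B0,B1,B2,B5,B7} ∩ {B0,B8} = {B0}; idom=B0

DF derivation:
  join B1 pred B0: · stop@B0
  join B1 pred B4: B4→B3→B2→B1 stop@B0
  join B8 pred B0: · stop@B0
  join B8 pred B6: B6→B5→B2→B1 stop@B0
  join B8 pred B7: B7→B5→B2→B1 stop@B0
  join B9 pred B7: B7→B5→B2→B1 stop@B0
  join B9 pred B8: B8 stop@B0
  DF(B0)=∅
  DF(B1)={B1,B8,B9}
  DF(B2)={B1,B8,B9}
  DF(B3)={B1}
  DF(B4)={B1}
  DF(B5)={B8,B9}
  DF(B6)={B8}
  DF(B7)={B8,B9}
  DF(B8)={B9}
  DF(B9)=∅

φ for r: defs {B3,B7,B8}
  DF⁺ = {B1,B8,B9}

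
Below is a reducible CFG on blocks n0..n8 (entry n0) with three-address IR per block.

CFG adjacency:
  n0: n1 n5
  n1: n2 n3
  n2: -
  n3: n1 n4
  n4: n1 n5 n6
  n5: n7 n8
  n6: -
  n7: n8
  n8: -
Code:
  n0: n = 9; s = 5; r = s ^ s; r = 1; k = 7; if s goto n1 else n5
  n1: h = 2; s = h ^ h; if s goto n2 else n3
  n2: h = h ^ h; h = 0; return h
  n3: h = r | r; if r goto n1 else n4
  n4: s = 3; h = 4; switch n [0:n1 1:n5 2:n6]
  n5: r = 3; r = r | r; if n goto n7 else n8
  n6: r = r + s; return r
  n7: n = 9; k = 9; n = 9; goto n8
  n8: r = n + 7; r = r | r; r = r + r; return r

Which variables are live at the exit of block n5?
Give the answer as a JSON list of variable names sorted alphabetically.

Block summaries:
  n0: {k,n,r,s} / ∅
  n1: {h,s} / ∅
  n2: {h} / {h}
  n3: {h} / {r}
  n4: {h,s} / {n}
  n5: {r} / {n}
  n6: {r} / {r,s}
  n7: {k,n} / ∅
  n8: {r} / {n}

Live sets:
  live n0: ∅→{n,r}
  live n1: {n,r}→{h,n,r}
  live n2: {h}→∅
  live n3: {n,r}→{n,r}
  live n4: {n,r}→{n,r,s}
  live n5: {n}→{n}
  live n6: {r,s}→∅
  live n7: ∅→{n}
  live n8: {n}→∅

live-out(n5) = ["n"]

Answer: ["n"]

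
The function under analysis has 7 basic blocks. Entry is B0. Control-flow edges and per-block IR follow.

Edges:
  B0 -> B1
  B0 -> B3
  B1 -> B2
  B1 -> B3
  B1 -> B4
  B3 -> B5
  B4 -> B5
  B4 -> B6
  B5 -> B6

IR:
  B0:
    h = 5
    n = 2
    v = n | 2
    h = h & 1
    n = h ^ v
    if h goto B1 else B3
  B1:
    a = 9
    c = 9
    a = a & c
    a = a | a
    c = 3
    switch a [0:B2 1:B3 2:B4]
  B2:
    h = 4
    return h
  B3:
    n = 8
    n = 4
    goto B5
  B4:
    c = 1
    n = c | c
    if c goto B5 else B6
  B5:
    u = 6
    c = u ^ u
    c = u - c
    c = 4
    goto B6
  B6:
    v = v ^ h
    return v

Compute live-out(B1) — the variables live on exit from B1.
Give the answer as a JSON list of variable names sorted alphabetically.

def/use:
  B0: def={h,n,v} ue=∅
  B1: def={a,c} ue=∅
  B2: def={h} ue=∅
  B3: def={n} ue=∅
  B4: def={c,n} ue=∅
  B5: def={c,u} ue=∅
  B6: def={v} ue={h,v}

Liveness:
  B0: in=∅ out={h,v}
  B1: in={h,v} out={h,v}
  B2: in=∅ out=∅
  B3: in={h,v} out={h,v}
  B4: in={h,v} out={h,v}
  B5: in={h,v} out={h,v}
  B6: in={h,v} out=∅

live-out(B1) = ["h", "v"]

Answer: ["h", "v"]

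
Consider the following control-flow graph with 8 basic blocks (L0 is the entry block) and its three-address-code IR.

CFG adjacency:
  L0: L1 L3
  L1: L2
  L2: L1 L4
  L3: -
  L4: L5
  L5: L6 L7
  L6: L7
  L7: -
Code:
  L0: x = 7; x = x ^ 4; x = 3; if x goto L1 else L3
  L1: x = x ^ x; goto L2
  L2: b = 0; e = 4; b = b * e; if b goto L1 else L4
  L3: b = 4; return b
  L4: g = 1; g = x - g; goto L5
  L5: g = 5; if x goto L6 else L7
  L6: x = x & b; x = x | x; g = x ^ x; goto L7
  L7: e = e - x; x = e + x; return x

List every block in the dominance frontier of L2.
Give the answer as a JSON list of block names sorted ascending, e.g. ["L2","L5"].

Answer: ["L1"]

Working:
idom tree: L1←L0 L2←L1 L3←L0 L4←L2 L5←L4 L6←L5 L7←L5
Dom at joins:
  L1: preds {L0,L2}: {L0} ∩ {L0,L1,L2} = {L0}; idom=L0
  L7: preds {L5,L6}: {L0,L1,L2,L4,L5} ∩ {L0,L1,L2,L4,L5,L6} = {L0,L1,L2,L4,L5}; idom=L5

Frontier:
  join L1 pred L0: · stop@L0
  join L1 pred L2: L2→L1 stop@L0
  join L7 pred L5: · stop@L5
  join L7 pred L6: L6 stop@L5
  DF(L0)=∅
  DF(L1)={L1}
  DF(L2)={L1}
  DF(L3)=∅
  DF(L4)=∅
  DF(L5)=∅
  DF(L6)={L7}
  DF(L7)=∅

DF(L2) = ["L1"]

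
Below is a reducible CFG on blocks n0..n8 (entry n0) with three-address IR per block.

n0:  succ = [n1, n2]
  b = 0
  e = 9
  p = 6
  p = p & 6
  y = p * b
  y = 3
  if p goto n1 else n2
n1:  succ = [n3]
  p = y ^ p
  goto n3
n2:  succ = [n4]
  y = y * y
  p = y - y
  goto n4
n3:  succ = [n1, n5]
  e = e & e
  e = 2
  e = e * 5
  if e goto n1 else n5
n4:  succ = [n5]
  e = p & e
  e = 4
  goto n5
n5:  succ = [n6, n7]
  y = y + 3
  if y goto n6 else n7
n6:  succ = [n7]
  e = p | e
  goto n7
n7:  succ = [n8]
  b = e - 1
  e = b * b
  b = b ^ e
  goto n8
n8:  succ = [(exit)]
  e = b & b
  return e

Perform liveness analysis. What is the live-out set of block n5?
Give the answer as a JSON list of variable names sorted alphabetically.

Answer: ["e", "p"]

Derivation:
Per-block:
  n0 def {b,e,p,y} use ∅
  n1 def {p} use {p,y}
  n2 def {p,y} use {y}
  n3 def {e} use {e}
  n4 def {e} use {e,p}
  n5 def {y} use {y}
  n6 def {e} use {e,p}
  n7 def {b,e} use {e}
  n8 def {e} use {b}

Backward fixpoint:
  n0 li=∅ lo={e,p,y}
  n1 li={e,p,y} lo={e,p,y}
  n2 li={e,y} lo={e,p,y}
  n3 li={e,p,y} lo={e,p,y}
  n4 li={e,p,y} lo={e,p,y}
  n5 li={e,p,y} lo={e,p}
  n6 li={e,p} lo={e}
  n7 li={e} lo={b}
  n8 li={b} lo=∅

live-out(n5) = ["e", "p"]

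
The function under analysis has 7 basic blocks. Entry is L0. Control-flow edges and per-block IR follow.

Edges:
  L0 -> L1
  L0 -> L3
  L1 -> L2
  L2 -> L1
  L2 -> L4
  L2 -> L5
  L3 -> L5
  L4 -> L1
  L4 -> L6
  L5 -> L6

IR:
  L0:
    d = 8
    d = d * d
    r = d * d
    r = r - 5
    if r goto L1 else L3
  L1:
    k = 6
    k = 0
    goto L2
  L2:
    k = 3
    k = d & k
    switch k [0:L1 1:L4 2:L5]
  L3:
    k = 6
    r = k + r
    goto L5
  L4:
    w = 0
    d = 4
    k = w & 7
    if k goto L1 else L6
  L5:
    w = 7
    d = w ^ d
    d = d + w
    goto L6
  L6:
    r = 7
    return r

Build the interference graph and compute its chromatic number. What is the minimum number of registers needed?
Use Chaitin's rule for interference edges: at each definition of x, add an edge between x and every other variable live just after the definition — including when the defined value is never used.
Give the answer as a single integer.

Block summaries:
  L0: def={d,r} ue=∅
  L1: def={k} ue=∅
  L2: def={k} ue={d}
  L3: def={k,r} ue={r}
  L4: def={d,k,w} ue=∅
  L5: def={d,w} ue={d}
  L6: def={r} ue=∅

Liveness:
  L0: in=∅ out={d,r}
  L1: in={d} out={d}
  L2: in={d} out={d}
  L3: in={d,r} out={d}
  L4: in=∅ out={d}
  L5: in={d} out=∅
  L6: in=∅ out=∅

Interfere edges:
  d↔{k,r,w}
  k↔{d,r}
  r↔{d,k}
  w↔{d}

Chromatic number:
  clique {d,k,r} ⇒ need ≥ 3
  3-colouring: r0={d}  r1={k,w}  r2={r}
  χ = 3

Answer: 3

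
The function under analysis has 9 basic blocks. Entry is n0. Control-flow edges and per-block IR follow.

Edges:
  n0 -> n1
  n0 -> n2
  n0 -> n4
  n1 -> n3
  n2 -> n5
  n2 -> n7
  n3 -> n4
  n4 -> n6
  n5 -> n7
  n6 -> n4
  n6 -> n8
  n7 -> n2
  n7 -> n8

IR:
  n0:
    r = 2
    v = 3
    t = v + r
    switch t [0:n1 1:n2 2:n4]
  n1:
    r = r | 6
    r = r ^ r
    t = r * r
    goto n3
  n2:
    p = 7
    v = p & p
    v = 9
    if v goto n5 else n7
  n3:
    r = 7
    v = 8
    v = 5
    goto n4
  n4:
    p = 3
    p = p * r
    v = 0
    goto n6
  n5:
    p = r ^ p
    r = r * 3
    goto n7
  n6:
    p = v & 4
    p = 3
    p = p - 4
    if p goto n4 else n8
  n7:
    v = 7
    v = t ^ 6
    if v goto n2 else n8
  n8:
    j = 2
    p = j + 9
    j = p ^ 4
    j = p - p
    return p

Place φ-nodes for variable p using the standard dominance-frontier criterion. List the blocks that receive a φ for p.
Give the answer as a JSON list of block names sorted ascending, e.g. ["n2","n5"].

idom tree: n1←n0 n2←n0 n3←n1 n4←n0 n5←n2 n6←n4 n7←n2 n8←n0
Join-block Dom:
  n2: preds {n0,n7}: {n0} ∩ {n0,n2,n7} = {n0}; idom=n0
  n4: preds {n0,n3,n6}: {n0} ∩ {n0,n1,n3} ∩ {n0,n4,n6} = {n0}; idom=n0
  n7: preds {n2,n5}: {n0,n2} ∩ {n0,n2,n5} = {n0,n2}; idom=n2
  n8: preds {n6,n7}: {n0,n4,n6} ∩ {n0,n2,n7} = {n0}; idom=n0

Frontier:
  join n2 pred n0: · stop@n0
  join n2 pred n7: n7→n2 stop@n0
  join n4 pred n0: · stop@n0
  join n4 pred n3: n3→n1 stop@n0
  join n4 pred n6: n6→n4 stop@n0
  join n7 pred n2: · stop@n2
  join n7 pred n5: n5 stop@n2
  join n8 pred n6: n6→n4 stop@n0
  join n8 pred n7: n7→n2 stop@n0
  n0 → ∅
  n1 → {n4}
  n2 → {n2,n8}
  n3 → {n4}
  n4 → {n4,n8}
  n5 → {n7}
  n6 → {n4,n8}
  n7 → {n2,n8}
  n8 → ∅

φ for p: defs {n2,n4,n5,n6,n8}
  DF⁺ = {n2,n4,n7,n8}

Answer: ["n2", "n4", "n7", "n8"]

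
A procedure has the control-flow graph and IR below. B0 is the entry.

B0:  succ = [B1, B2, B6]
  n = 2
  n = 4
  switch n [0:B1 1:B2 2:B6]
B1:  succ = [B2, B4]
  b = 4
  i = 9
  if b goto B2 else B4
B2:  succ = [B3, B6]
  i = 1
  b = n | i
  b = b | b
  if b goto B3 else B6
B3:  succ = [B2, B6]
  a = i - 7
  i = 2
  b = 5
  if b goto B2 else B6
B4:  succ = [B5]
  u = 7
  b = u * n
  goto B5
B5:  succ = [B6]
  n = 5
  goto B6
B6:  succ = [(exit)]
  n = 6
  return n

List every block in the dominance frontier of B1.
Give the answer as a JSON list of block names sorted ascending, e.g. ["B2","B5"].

idom tree: B1←B0 B2←B0 B3←B2 B4←B1 B5←B4 B6←B0
Join-block Dom:
  B2: preds {B0,B1,B3}: {B0} ∩ {B0,B1} ∩ {B0,B2,B3} = {B0}; idom=B0
  B6: preds {B0,B2,B3,B5}: {B0} ∩ {B0,B2} ∩ {B0,B2,B3} ∩ {B0,B1,B4,B5} = {B0}; idom=B0

Frontier:
  join B2 pred B0: · stop@B0
  join B2 pred B1: B1 stop@B0
  join B2 pred B3: B3→B2 stop@B0
  join B6 pred B0: · stop@B0
  join B6 pred B2: B2 stop@B0
  join B6 pred B3: B3→B2 stop@B0
  join B6 pred B5: B5→B4→B1 stop@B0
  DF(B0)=∅
  DF(B1)={B2,B6}
  DF(B2)={B2,B6}
  DF(B3)={B2,B6}
  DF(B4)={B6}
  DF(B5)={B6}
  DF(B6)=∅

DF(B1) = ["B2", "B6"]

Answer: ["B2", "B6"]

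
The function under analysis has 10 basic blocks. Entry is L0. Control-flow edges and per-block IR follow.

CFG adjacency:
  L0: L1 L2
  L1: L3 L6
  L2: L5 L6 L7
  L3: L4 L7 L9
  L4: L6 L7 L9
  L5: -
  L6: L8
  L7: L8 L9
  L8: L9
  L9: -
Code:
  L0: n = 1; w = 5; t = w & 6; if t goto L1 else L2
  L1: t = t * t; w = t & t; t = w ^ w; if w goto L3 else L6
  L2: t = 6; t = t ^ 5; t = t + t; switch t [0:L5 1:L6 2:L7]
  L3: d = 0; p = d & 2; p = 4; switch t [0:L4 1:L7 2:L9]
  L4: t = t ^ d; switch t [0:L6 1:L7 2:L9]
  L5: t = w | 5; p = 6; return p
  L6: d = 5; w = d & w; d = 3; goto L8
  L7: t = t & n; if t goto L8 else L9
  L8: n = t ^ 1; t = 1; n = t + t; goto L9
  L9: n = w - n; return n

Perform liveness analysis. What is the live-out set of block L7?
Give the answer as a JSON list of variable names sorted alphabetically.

Answer: ["n", "t", "w"]

Derivation:
Block summaries:
  L0: {n,t,w} / ∅
  L1: {t,w} / {t}
  L2: {t} / ∅
  L3: {d,p} / {t}
  L4: {t} / {d,t}
  L5: {p,t} / {w}
  L6: {d,w} / {w}
  L7: {t} / {n,t}
  L8: {n,t} / {t}
  L9: {n} / {n,w}

Backward fixpoint:
  L0 li=∅ lo={n,t,w}
  L1 li={n,t} lo={n,t,w}
  L2 li={n,w} lo={n,t,w}
  L3 li={n,t,w} lo={d,n,t,w}
  L4 li={d,n,t,w} lo={n,t,w}
  L5 li={w} lo=∅
  L6 li={t,w} lo={t,w}
  L7 li={n,t,w} lo={n,t,w}
  L8 li={t,w} lo={n,w}
  L9 li={n,w} lo=∅

live-out(L7) = ["n", "t", "w"]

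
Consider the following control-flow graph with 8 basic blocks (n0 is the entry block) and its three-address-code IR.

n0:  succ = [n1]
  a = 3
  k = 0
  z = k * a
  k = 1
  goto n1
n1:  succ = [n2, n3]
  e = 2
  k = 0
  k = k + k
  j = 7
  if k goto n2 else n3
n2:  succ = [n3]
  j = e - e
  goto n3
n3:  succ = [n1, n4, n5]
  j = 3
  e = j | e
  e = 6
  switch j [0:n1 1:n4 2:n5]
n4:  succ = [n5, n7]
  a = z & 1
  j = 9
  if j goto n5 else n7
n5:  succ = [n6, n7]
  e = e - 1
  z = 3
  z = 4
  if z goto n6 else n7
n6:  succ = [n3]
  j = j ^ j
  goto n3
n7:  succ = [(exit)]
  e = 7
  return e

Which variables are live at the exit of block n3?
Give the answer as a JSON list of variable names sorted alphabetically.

def/use:
  n0 def {a,k,z} use ∅
  n1 def {e,j,k} use ∅
  n2 def {j} use {e}
  n3 def {e,j} use {e}
  n4 def {a,j} use {z}
  n5 def {e,z} use {e}
  n6 def {j} use {j}
  n7 def {e} use ∅

Live sets:
  live n0: ∅→{z}
  live n1: {z}→{e,z}
  live n2: {e,z}→{e,z}
  live n3: {e,z}→{e,j,z}
  live n4: {e,z}→{e,j}
  live n5: {e,j}→{e,j,z}
  live n6: {e,j,z}→{e,z}
  live n7: ∅→∅

live-out(n3) = ["e", "j", "z"]

Answer: ["e", "j", "z"]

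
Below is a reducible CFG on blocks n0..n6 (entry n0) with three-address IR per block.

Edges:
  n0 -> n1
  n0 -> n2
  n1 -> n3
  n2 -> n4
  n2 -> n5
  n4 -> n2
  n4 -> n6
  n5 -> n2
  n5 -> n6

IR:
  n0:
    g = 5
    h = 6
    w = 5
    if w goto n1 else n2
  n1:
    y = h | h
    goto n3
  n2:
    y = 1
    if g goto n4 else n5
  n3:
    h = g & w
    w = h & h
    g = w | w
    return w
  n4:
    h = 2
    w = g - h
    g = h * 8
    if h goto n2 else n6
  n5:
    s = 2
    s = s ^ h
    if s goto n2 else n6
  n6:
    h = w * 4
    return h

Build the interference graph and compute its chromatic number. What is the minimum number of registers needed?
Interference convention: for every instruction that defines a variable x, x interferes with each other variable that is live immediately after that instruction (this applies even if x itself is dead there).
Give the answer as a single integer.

def/use:
  n0 def {g,h,w} use ∅
  n1 def {y} use {h}
  n2 def {y} use {g}
  n3 def {g,h,w} use {g,w}
  n4 def {g,h,w} use {g}
  n5 def {s} use {h}
  n6 def {h} use {w}

Liveness:
  n0: in=∅ out={g,h,w}
  n1: in={g,h,w} out={g,w}
  n2: in={g,h,w} out={g,h,w}
  n3: in={g,w} out=∅
  n4: in={g} out={g,h,w}
  n5: in={g,h,w} out={g,h,w}
  n6: in={w} out=∅

Interfere edges:
  g↔{h,s,w,y}
  h↔{g,s,w,y}
  s↔{g,h,w}
  w↔{g,h,s,y}
  y↔{g,h,w}

Chromatic number:
  {g,h,s,w} pairwise interfere (4-clique) ⇒ χ ≥ 4
  4-colouring: c0={g}  c1={h}  c2={w}  c3={s,y}
  χ = 4

Answer: 4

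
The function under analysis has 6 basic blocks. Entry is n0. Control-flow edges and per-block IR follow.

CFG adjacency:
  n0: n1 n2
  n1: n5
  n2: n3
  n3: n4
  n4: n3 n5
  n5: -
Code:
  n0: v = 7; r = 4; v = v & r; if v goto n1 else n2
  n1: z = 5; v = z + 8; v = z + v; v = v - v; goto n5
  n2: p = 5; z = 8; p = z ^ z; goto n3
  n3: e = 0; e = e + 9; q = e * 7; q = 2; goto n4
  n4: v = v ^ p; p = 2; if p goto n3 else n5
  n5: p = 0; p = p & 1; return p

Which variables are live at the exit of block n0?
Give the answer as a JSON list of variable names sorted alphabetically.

Answer: ["v"]

Analysis:
Per-block:
  n0 def {r,v} use ∅
  n1 def {v,z} use ∅
  n2 def {p,z} use ∅
  n3 def {e,q} use ∅
  n4 def {p,v} use {p,v}
  n5 def {p} use ∅

Live sets:
  live n0: ∅→{v}
  live n1: ∅→∅
  live n2: {v}→{p,v}
  live n3: {p,v}→{p,v}
  live n4: {p,v}→{p,v}
  live n5: ∅→∅

live-out(n0) = ["v"]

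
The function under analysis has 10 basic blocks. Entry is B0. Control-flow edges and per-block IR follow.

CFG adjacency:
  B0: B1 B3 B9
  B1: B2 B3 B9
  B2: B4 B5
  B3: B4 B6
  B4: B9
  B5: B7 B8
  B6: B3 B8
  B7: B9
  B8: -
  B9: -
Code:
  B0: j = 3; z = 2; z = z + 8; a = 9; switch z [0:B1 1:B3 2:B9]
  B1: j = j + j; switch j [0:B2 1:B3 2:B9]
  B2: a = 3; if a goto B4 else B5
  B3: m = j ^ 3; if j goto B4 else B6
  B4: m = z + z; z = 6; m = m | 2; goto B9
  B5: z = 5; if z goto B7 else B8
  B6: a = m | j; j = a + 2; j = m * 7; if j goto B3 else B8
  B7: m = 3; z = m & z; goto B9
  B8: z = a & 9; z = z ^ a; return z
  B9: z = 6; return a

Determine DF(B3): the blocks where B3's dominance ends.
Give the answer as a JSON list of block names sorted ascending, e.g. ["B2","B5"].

Answer: ["B3", "B4", "B8"]

Working:
idom tree: B1←B0 B2←B1 B3←B0 B4←B0 B5←B2 B6←B3 B7←B5 B8←B0 B9←B0
Dom at joins:
  B3: preds {B0,B1,B6}: {B0} ∩ {B0,B1} ∩ {B0,B3,B6} = {B0}; idom=B0
  B4: preds {B2,B3}: {B0,B1,B2} ∩ {B0,B3} = {B0}; idom=B0
  B8: preds {B5,B6}: {B0,B1,B2,B5} ∩ {B0,B3,B6} = {B0}; idom=B0
  B9: preds {B0,B1,B4,B7}: {B0} ∩ {B0,B1} ∩ {B0,B4} ∩ {B0,B1,B2,B5,B7} = {B0}; idom=B0

DF derivation:
  join B3 pred B0: · stop@B0
  join B3 pred B1: B1 stop@B0
  join B3 pred B6: B6→B3 stop@B0
  join B4 pred B2: B2→B1 stop@B0
  join B4 pred B3: B3 stop@B0
  join B8 pred B5: B5→B2→B1 stop@B0
  join B8 pred B6: B6→B3 stop@B0
  join B9 pred B0: · stop@B0
  join B9 pred B1: B1 stop@B0
  join B9 pred B4: B4 stop@B0
  join B9 pred B7: B7→B5→B2→B1 stop@B0
  B0 → ∅
  B1 → {B3,B4,B8,B9}
  B2 → {B4,B8,B9}
  B3 → {B3,B4,B8}
  B4 → {B9}
  B5 → {B8,B9}
  B6 → {B3,B8}
  B7 → {B9}
  B8 → ∅
  B9 → ∅

DF(B3) = ["B3", "B4", "B8"]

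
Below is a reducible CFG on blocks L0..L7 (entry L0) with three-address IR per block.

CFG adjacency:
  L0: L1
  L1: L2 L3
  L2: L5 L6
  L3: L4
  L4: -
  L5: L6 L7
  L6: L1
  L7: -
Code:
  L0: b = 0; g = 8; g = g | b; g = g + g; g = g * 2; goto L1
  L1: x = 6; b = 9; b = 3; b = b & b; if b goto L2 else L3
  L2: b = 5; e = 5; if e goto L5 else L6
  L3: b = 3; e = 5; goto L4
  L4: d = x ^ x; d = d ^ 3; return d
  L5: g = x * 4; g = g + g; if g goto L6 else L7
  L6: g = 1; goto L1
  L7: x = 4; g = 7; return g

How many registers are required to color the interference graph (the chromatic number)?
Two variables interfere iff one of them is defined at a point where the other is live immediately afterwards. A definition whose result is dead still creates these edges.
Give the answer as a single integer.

Answer: 2

Derivation:
def/use:
  L0: {b,g} / ∅
  L1: {b,x} / ∅
  L2: {b,e} / ∅
  L3: {b,e} / ∅
  L4: {d} / {x}
  L5: {g} / {x}
  L6: {g} / ∅
  L7: {g,x} / ∅

Backward fixpoint:
  L0 li=∅ lo=∅
  L1 li=∅ lo={x}
  L2 li={x} lo={x}
  L3 li={x} lo={x}
  L4 li={x} lo=∅
  L5 li={x} lo=∅
  L6 li=∅ lo=∅
  L7 li=∅ lo=∅

Interference:
  b↔{g,x}
  d↔∅
  e↔{x}
  g↔{b}
  x↔{b,e}

Registers:
  lower bound: {b,g} mutually conflict ⇒ χ ≥ 2
  assign b→r0 d→r0 e→r0 g→r1 x→r1 — no edge inside a register ⇒ χ ≤ 2
  χ = 2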